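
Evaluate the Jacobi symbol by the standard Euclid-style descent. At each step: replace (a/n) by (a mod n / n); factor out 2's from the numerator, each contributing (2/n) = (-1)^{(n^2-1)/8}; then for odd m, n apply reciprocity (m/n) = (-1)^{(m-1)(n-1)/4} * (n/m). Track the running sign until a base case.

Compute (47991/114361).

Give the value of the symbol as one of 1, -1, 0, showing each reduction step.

reciprocity: (47991/114361) = +1·(114361/47991) since 47991 mod 4 = 3, 114361 mod 4 = 1; sign now +1
(114361/47991) = (18379/47991)   [reduce mod 47991]
reciprocity: (18379/47991) = -1·(47991/18379) since 18379 mod 4 = 3, 47991 mod 4 = 3; sign now -1
(47991/18379) = (11233/18379)   [reduce mod 18379]
reciprocity: (11233/18379) = +1·(18379/11233) since 11233 mod 4 = 1, 18379 mod 4 = 3; sign now -1
(18379/11233) = (7146/11233)   [reduce mod 11233]
7146 = 2^1·3573; (2/11233) = +1 since 11233 mod 8 = 1, so (7146/11233) = (+1)^1·(3573/11233); sign now -1
reciprocity: (3573/11233) = +1·(11233/3573) since 3573 mod 4 = 1, 11233 mod 4 = 1; sign now -1
(11233/3573) = (514/3573)   [reduce mod 3573]
514 = 2^1·257; (2/3573) = -1 since 3573 mod 8 = 5, so (514/3573) = (-1)^1·(257/3573); sign now +1
reciprocity: (257/3573) = +1·(3573/257) since 257 mod 4 = 1, 3573 mod 4 = 1; sign now +1
(3573/257) = (232/257)   [reduce mod 257]
232 = 2^3·29; (2/257) = +1 since 257 mod 8 = 1, so (232/257) = (+1)^3·(29/257); sign now +1
reciprocity: (29/257) = +1·(257/29) since 29 mod 4 = 1, 257 mod 4 = 1; sign now +1
(257/29) = (25/29)   [reduce mod 29]
reciprocity: (25/29) = +1·(29/25) since 25 mod 4 = 1, 29 mod 4 = 1; sign now +1
(29/25) = (4/25)   [reduce mod 25]
4 = 2^2·1; (2/25) = +1 since 25 mod 8 = 1, so (4/25) = (+1)^2·(1/25); sign now +1
(1/25) = 1; final value = sign = +1

1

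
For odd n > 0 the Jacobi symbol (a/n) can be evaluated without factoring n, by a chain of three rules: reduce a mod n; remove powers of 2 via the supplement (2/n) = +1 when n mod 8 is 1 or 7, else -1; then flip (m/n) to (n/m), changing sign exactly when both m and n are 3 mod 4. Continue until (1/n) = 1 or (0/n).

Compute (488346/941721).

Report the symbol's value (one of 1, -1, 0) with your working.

0

488346 = 2^1·244173; (2/941721) = +1 since 941721 mod 8 = 1, so (488346/941721) = (+1)^1·(244173/941721); sign now +1
reciprocity: (244173/941721) = +1·(941721/244173) since 244173 mod 4 = 1, 941721 mod 4 = 1; sign now +1
(941721/244173) = (209202/244173)   [reduce mod 244173]
209202 = 2^1·104601; (2/244173) = -1 since 244173 mod 8 = 5, so (209202/244173) = (-1)^1·(104601/244173); sign now -1
reciprocity: (104601/244173) = +1·(244173/104601) since 104601 mod 4 = 1, 244173 mod 4 = 1; sign now -1
(244173/104601) = (34971/104601)   [reduce mod 104601]
reciprocity: (34971/104601) = +1·(104601/34971) since 34971 mod 4 = 3, 104601 mod 4 = 1; sign now -1
(104601/34971) = (34659/34971)   [reduce mod 34971]
reciprocity: (34659/34971) = -1·(34971/34659) since 34659 mod 4 = 3, 34971 mod 4 = 3; sign now +1
(34971/34659) = (312/34659)   [reduce mod 34659]
312 = 2^3·39; (2/34659) = -1 since 34659 mod 8 = 3, so (312/34659) = (-1)^3·(39/34659); sign now -1
reciprocity: (39/34659) = -1·(34659/39) since 39 mod 4 = 3, 34659 mod 4 = 3; sign now +1
(34659/39) = (27/39)   [reduce mod 39]
reciprocity: (27/39) = -1·(39/27) since 27 mod 4 = 3, 39 mod 4 = 3; sign now -1
(39/27) = (12/27)   [reduce mod 27]
12 = 2^2·3; (2/27) = -1 since 27 mod 8 = 3, so (12/27) = (-1)^2·(3/27); sign now -1
reciprocity: (3/27) = -1·(27/3) since 3 mod 4 = 3, 27 mod 4 = 3; sign now +1
(27/3) = (0/3)   [reduce mod 3]
(0/3) = 0   [gcd(a, n) > 1]; final value = 0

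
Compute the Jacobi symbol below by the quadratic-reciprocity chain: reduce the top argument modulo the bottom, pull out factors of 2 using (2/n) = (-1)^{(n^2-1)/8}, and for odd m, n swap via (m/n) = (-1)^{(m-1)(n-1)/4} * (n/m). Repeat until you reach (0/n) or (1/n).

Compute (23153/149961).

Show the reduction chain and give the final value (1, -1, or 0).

flip (23153/149961) -> (149961/23153): both odd, 23153 mod 4 = 1, 149961 mod 4 = 1, so the flip contributes +1; sign now +1
(149961/23153): 149961 mod 23153 = 11043, so (149961/23153) = (11043/23153)
flip (11043/23153) -> (23153/11043): both odd, 11043 mod 4 = 3, 23153 mod 4 = 1, so the flip contributes +1; sign now +1
(23153/11043): 23153 mod 11043 = 1067, so (23153/11043) = (1067/11043)
flip (1067/11043) -> (11043/1067): both odd, 1067 mod 4 = 3, 11043 mod 4 = 3, so the flip contributes -1; sign now -1
(11043/1067): 11043 mod 1067 = 373, so (11043/1067) = (373/1067)
flip (373/1067) -> (1067/373): both odd, 373 mod 4 = 1, 1067 mod 4 = 3, so the flip contributes +1; sign now -1
(1067/373): 1067 mod 373 = 321, so (1067/373) = (321/373)
flip (321/373) -> (373/321): both odd, 321 mod 4 = 1, 373 mod 4 = 1, so the flip contributes +1; sign now -1
(373/321): 373 mod 321 = 52, so (373/321) = (52/321)
factor out 2^2: 52 = 2^2·13; with 321 mod 8 = 1, (2/321) = +1; sign now -1; continue with (13/321)
flip (13/321) -> (321/13): both odd, 13 mod 4 = 1, 321 mod 4 = 1, so the flip contributes +1; sign now -1
(321/13): 321 mod 13 = 9, so (321/13) = (9/13)
flip (9/13) -> (13/9): both odd, 9 mod 4 = 1, 13 mod 4 = 1, so the flip contributes +1; sign now -1
(13/9): 13 mod 9 = 4, so (13/9) = (4/9)
factor out 2^2: 4 = 2^2·1; with 9 mod 8 = 1, (2/9) = +1; sign now -1; continue with (1/9)
reached (1/9) = 1, so the symbol is -1

-1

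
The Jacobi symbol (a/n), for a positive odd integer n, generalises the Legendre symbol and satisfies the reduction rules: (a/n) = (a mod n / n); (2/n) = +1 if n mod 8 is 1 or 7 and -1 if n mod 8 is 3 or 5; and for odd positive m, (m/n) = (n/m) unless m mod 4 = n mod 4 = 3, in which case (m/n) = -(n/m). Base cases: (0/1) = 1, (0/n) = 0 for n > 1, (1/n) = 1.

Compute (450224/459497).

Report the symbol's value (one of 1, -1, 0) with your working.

-1

450224 = 2^4·28139; (2/459497) = +1 since 459497 mod 8 = 1, so (450224/459497) = (+1)^4·(28139/459497); sign now +1
reciprocity: (28139/459497) = +1·(459497/28139) since 28139 mod 4 = 3, 459497 mod 4 = 1; sign now +1
(459497/28139) = (9273/28139)   [reduce mod 28139]
reciprocity: (9273/28139) = +1·(28139/9273) since 9273 mod 4 = 1, 28139 mod 4 = 3; sign now +1
(28139/9273) = (320/9273)   [reduce mod 9273]
320 = 2^6·5; (2/9273) = +1 since 9273 mod 8 = 1, so (320/9273) = (+1)^6·(5/9273); sign now +1
reciprocity: (5/9273) = +1·(9273/5) since 5 mod 4 = 1, 9273 mod 4 = 1; sign now +1
(9273/5) = (3/5)   [reduce mod 5]
reciprocity: (3/5) = +1·(5/3) since 3 mod 4 = 3, 5 mod 4 = 1; sign now +1
(5/3) = (2/3)   [reduce mod 3]
2 = 2^1·1; (2/3) = -1 since 3 mod 8 = 3, so (2/3) = (-1)^1·(1/3); sign now -1
(1/3) = 1; final value = sign = -1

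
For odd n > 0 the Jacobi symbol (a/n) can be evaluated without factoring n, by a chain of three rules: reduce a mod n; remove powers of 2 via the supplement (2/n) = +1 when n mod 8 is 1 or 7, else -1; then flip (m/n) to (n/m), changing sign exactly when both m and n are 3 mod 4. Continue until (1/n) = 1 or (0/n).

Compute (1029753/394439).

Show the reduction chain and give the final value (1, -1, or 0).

-1

(1029753/394439): 1029753 mod 394439 = 240875, so (1029753/394439) = (240875/394439)
flip (240875/394439) -> (394439/240875): both odd, 240875 mod 4 = 3, 394439 mod 4 = 3, so the flip contributes -1; sign now -1
(394439/240875): 394439 mod 240875 = 153564, so (394439/240875) = (153564/240875)
factor out 2^2: 153564 = 2^2·38391; with 240875 mod 8 = 3, (2/240875) = -1; sign now -1; continue with (38391/240875)
flip (38391/240875) -> (240875/38391): both odd, 38391 mod 4 = 3, 240875 mod 4 = 3, so the flip contributes -1; sign now +1
(240875/38391): 240875 mod 38391 = 10529, so (240875/38391) = (10529/38391)
flip (10529/38391) -> (38391/10529): both odd, 10529 mod 4 = 1, 38391 mod 4 = 3, so the flip contributes +1; sign now +1
(38391/10529): 38391 mod 10529 = 6804, so (38391/10529) = (6804/10529)
factor out 2^2: 6804 = 2^2·1701; with 10529 mod 8 = 1, (2/10529) = +1; sign now +1; continue with (1701/10529)
flip (1701/10529) -> (10529/1701): both odd, 1701 mod 4 = 1, 10529 mod 4 = 1, so the flip contributes +1; sign now +1
(10529/1701): 10529 mod 1701 = 323, so (10529/1701) = (323/1701)
flip (323/1701) -> (1701/323): both odd, 323 mod 4 = 3, 1701 mod 4 = 1, so the flip contributes +1; sign now +1
(1701/323): 1701 mod 323 = 86, so (1701/323) = (86/323)
factor out 2^1: 86 = 2^1·43; with 323 mod 8 = 3, (2/323) = -1; sign now -1; continue with (43/323)
flip (43/323) -> (323/43): both odd, 43 mod 4 = 3, 323 mod 4 = 3, so the flip contributes -1; sign now +1
(323/43): 323 mod 43 = 22, so (323/43) = (22/43)
factor out 2^1: 22 = 2^1·11; with 43 mod 8 = 3, (2/43) = -1; sign now -1; continue with (11/43)
flip (11/43) -> (43/11): both odd, 11 mod 4 = 3, 43 mod 4 = 3, so the flip contributes -1; sign now +1
(43/11): 43 mod 11 = 10, so (43/11) = (10/11)
factor out 2^1: 10 = 2^1·5; with 11 mod 8 = 3, (2/11) = -1; sign now -1; continue with (5/11)
flip (5/11) -> (11/5): both odd, 5 mod 4 = 1, 11 mod 4 = 3, so the flip contributes +1; sign now -1
(11/5): 11 mod 5 = 1, so (11/5) = (1/5)
reached (1/5) = 1, so the symbol is -1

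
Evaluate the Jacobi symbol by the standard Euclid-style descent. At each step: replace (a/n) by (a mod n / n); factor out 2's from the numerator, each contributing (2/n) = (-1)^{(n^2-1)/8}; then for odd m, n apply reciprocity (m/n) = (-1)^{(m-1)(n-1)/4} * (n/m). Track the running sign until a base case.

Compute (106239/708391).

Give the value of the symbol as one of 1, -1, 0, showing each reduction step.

reciprocity: (106239/708391) = -1·(708391/106239) since 106239 mod 4 = 3, 708391 mod 4 = 3; sign now -1
(708391/106239) = (70957/106239)   [reduce mod 106239]
reciprocity: (70957/106239) = +1·(106239/70957) since 70957 mod 4 = 1, 106239 mod 4 = 3; sign now -1
(106239/70957) = (35282/70957)   [reduce mod 70957]
35282 = 2^1·17641; (2/70957) = -1 since 70957 mod 8 = 5, so (35282/70957) = (-1)^1·(17641/70957); sign now +1
reciprocity: (17641/70957) = +1·(70957/17641) since 17641 mod 4 = 1, 70957 mod 4 = 1; sign now +1
(70957/17641) = (393/17641)   [reduce mod 17641]
reciprocity: (393/17641) = +1·(17641/393) since 393 mod 4 = 1, 17641 mod 4 = 1; sign now +1
(17641/393) = (349/393)   [reduce mod 393]
reciprocity: (349/393) = +1·(393/349) since 349 mod 4 = 1, 393 mod 4 = 1; sign now +1
(393/349) = (44/349)   [reduce mod 349]
44 = 2^2·11; (2/349) = -1 since 349 mod 8 = 5, so (44/349) = (-1)^2·(11/349); sign now +1
reciprocity: (11/349) = +1·(349/11) since 11 mod 4 = 3, 349 mod 4 = 1; sign now +1
(349/11) = (8/11)   [reduce mod 11]
8 = 2^3·1; (2/11) = -1 since 11 mod 8 = 3, so (8/11) = (-1)^3·(1/11); sign now -1
(1/11) = 1; final value = sign = -1

-1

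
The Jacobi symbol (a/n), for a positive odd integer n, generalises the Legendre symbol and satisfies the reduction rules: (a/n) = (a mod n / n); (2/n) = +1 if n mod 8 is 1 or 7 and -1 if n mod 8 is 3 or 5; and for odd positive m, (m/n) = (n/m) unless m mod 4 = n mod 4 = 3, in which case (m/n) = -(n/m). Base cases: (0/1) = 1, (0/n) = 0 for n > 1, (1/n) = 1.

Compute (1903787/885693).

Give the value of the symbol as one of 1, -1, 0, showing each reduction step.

1

(1903787/885693) = (132401/885693)   [reduce mod 885693]
reciprocity: (132401/885693) = +1·(885693/132401) since 132401 mod 4 = 1, 885693 mod 4 = 1; sign now +1
(885693/132401) = (91287/132401)   [reduce mod 132401]
reciprocity: (91287/132401) = +1·(132401/91287) since 91287 mod 4 = 3, 132401 mod 4 = 1; sign now +1
(132401/91287) = (41114/91287)   [reduce mod 91287]
41114 = 2^1·20557; (2/91287) = +1 since 91287 mod 8 = 7, so (41114/91287) = (+1)^1·(20557/91287); sign now +1
reciprocity: (20557/91287) = +1·(91287/20557) since 20557 mod 4 = 1, 91287 mod 4 = 3; sign now +1
(91287/20557) = (9059/20557)   [reduce mod 20557]
reciprocity: (9059/20557) = +1·(20557/9059) since 9059 mod 4 = 3, 20557 mod 4 = 1; sign now +1
(20557/9059) = (2439/9059)   [reduce mod 9059]
reciprocity: (2439/9059) = -1·(9059/2439) since 2439 mod 4 = 3, 9059 mod 4 = 3; sign now -1
(9059/2439) = (1742/2439)   [reduce mod 2439]
1742 = 2^1·871; (2/2439) = +1 since 2439 mod 8 = 7, so (1742/2439) = (+1)^1·(871/2439); sign now -1
reciprocity: (871/2439) = -1·(2439/871) since 871 mod 4 = 3, 2439 mod 4 = 3; sign now +1
(2439/871) = (697/871)   [reduce mod 871]
reciprocity: (697/871) = +1·(871/697) since 697 mod 4 = 1, 871 mod 4 = 3; sign now +1
(871/697) = (174/697)   [reduce mod 697]
174 = 2^1·87; (2/697) = +1 since 697 mod 8 = 1, so (174/697) = (+1)^1·(87/697); sign now +1
reciprocity: (87/697) = +1·(697/87) since 87 mod 4 = 3, 697 mod 4 = 1; sign now +1
(697/87) = (1/87)   [reduce mod 87]
(1/87) = 1; final value = sign = +1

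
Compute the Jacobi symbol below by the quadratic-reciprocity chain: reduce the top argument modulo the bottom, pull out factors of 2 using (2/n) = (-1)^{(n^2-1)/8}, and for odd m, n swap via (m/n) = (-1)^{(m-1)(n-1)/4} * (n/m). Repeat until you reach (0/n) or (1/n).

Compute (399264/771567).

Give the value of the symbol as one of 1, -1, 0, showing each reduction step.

0

399264 = 2^5·12477; (2/771567) = +1 since 771567 mod 8 = 7, so (399264/771567) = (+1)^5·(12477/771567); sign now +1
reciprocity: (12477/771567) = +1·(771567/12477) since 12477 mod 4 = 1, 771567 mod 4 = 3; sign now +1
(771567/12477) = (10470/12477)   [reduce mod 12477]
10470 = 2^1·5235; (2/12477) = -1 since 12477 mod 8 = 5, so (10470/12477) = (-1)^1·(5235/12477); sign now -1
reciprocity: (5235/12477) = +1·(12477/5235) since 5235 mod 4 = 3, 12477 mod 4 = 1; sign now -1
(12477/5235) = (2007/5235)   [reduce mod 5235]
reciprocity: (2007/5235) = -1·(5235/2007) since 2007 mod 4 = 3, 5235 mod 4 = 3; sign now +1
(5235/2007) = (1221/2007)   [reduce mod 2007]
reciprocity: (1221/2007) = +1·(2007/1221) since 1221 mod 4 = 1, 2007 mod 4 = 3; sign now +1
(2007/1221) = (786/1221)   [reduce mod 1221]
786 = 2^1·393; (2/1221) = -1 since 1221 mod 8 = 5, so (786/1221) = (-1)^1·(393/1221); sign now -1
reciprocity: (393/1221) = +1·(1221/393) since 393 mod 4 = 1, 1221 mod 4 = 1; sign now -1
(1221/393) = (42/393)   [reduce mod 393]
42 = 2^1·21; (2/393) = +1 since 393 mod 8 = 1, so (42/393) = (+1)^1·(21/393); sign now -1
reciprocity: (21/393) = +1·(393/21) since 21 mod 4 = 1, 393 mod 4 = 1; sign now -1
(393/21) = (15/21)   [reduce mod 21]
reciprocity: (15/21) = +1·(21/15) since 15 mod 4 = 3, 21 mod 4 = 1; sign now -1
(21/15) = (6/15)   [reduce mod 15]
6 = 2^1·3; (2/15) = +1 since 15 mod 8 = 7, so (6/15) = (+1)^1·(3/15); sign now -1
reciprocity: (3/15) = -1·(15/3) since 3 mod 4 = 3, 15 mod 4 = 3; sign now +1
(15/3) = (0/3)   [reduce mod 3]
(0/3) = 0   [gcd(a, n) > 1]; final value = 0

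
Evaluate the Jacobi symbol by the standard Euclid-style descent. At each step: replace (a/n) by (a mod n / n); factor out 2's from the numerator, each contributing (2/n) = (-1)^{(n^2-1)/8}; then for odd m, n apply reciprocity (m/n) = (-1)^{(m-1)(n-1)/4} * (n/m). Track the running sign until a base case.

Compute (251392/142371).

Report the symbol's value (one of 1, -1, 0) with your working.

1

(251392/142371): 251392 mod 142371 = 109021, so (251392/142371) = (109021/142371)
flip (109021/142371) -> (142371/109021): both odd, 109021 mod 4 = 1, 142371 mod 4 = 3, so the flip contributes +1; sign now +1
(142371/109021): 142371 mod 109021 = 33350, so (142371/109021) = (33350/109021)
factor out 2^1: 33350 = 2^1·16675; with 109021 mod 8 = 5, (2/109021) = -1; sign now -1; continue with (16675/109021)
flip (16675/109021) -> (109021/16675): both odd, 16675 mod 4 = 3, 109021 mod 4 = 1, so the flip contributes +1; sign now -1
(109021/16675): 109021 mod 16675 = 8971, so (109021/16675) = (8971/16675)
flip (8971/16675) -> (16675/8971): both odd, 8971 mod 4 = 3, 16675 mod 4 = 3, so the flip contributes -1; sign now +1
(16675/8971): 16675 mod 8971 = 7704, so (16675/8971) = (7704/8971)
factor out 2^3: 7704 = 2^3·963; with 8971 mod 8 = 3, (2/8971) = -1; sign now -1; continue with (963/8971)
flip (963/8971) -> (8971/963): both odd, 963 mod 4 = 3, 8971 mod 4 = 3, so the flip contributes -1; sign now +1
(8971/963): 8971 mod 963 = 304, so (8971/963) = (304/963)
factor out 2^4: 304 = 2^4·19; with 963 mod 8 = 3, (2/963) = -1; sign now +1; continue with (19/963)
flip (19/963) -> (963/19): both odd, 19 mod 4 = 3, 963 mod 4 = 3, so the flip contributes -1; sign now -1
(963/19): 963 mod 19 = 13, so (963/19) = (13/19)
flip (13/19) -> (19/13): both odd, 13 mod 4 = 1, 19 mod 4 = 3, so the flip contributes +1; sign now -1
(19/13): 19 mod 13 = 6, so (19/13) = (6/13)
factor out 2^1: 6 = 2^1·3; with 13 mod 8 = 5, (2/13) = -1; sign now +1; continue with (3/13)
flip (3/13) -> (13/3): both odd, 3 mod 4 = 3, 13 mod 4 = 1, so the flip contributes +1; sign now +1
(13/3): 13 mod 3 = 1, so (13/3) = (1/3)
reached (1/3) = 1, so the symbol is +1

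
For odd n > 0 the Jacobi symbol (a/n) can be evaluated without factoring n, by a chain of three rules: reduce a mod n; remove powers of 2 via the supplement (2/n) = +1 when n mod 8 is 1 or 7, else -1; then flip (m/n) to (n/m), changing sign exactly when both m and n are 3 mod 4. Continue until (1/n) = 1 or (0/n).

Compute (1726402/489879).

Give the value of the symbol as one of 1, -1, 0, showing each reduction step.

(1726402/489879) = (256765/489879)   [reduce mod 489879]
reciprocity: (256765/489879) = +1·(489879/256765) since 256765 mod 4 = 1, 489879 mod 4 = 3; sign now +1
(489879/256765) = (233114/256765)   [reduce mod 256765]
233114 = 2^1·116557; (2/256765) = -1 since 256765 mod 8 = 5, so (233114/256765) = (-1)^1·(116557/256765); sign now -1
reciprocity: (116557/256765) = +1·(256765/116557) since 116557 mod 4 = 1, 256765 mod 4 = 1; sign now -1
(256765/116557) = (23651/116557)   [reduce mod 116557]
reciprocity: (23651/116557) = +1·(116557/23651) since 23651 mod 4 = 3, 116557 mod 4 = 1; sign now -1
(116557/23651) = (21953/23651)   [reduce mod 23651]
reciprocity: (21953/23651) = +1·(23651/21953) since 21953 mod 4 = 1, 23651 mod 4 = 3; sign now -1
(23651/21953) = (1698/21953)   [reduce mod 21953]
1698 = 2^1·849; (2/21953) = +1 since 21953 mod 8 = 1, so (1698/21953) = (+1)^1·(849/21953); sign now -1
reciprocity: (849/21953) = +1·(21953/849) since 849 mod 4 = 1, 21953 mod 4 = 1; sign now -1
(21953/849) = (728/849)   [reduce mod 849]
728 = 2^3·91; (2/849) = +1 since 849 mod 8 = 1, so (728/849) = (+1)^3·(91/849); sign now -1
reciprocity: (91/849) = +1·(849/91) since 91 mod 4 = 3, 849 mod 4 = 1; sign now -1
(849/91) = (30/91)   [reduce mod 91]
30 = 2^1·15; (2/91) = -1 since 91 mod 8 = 3, so (30/91) = (-1)^1·(15/91); sign now +1
reciprocity: (15/91) = -1·(91/15) since 15 mod 4 = 3, 91 mod 4 = 3; sign now -1
(91/15) = (1/15)   [reduce mod 15]
(1/15) = 1; final value = sign = -1

-1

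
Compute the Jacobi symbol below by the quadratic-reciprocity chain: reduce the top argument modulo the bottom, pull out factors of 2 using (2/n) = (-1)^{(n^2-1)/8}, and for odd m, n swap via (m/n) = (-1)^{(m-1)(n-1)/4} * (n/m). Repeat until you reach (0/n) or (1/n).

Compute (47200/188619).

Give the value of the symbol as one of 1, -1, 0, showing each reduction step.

47200 = 2^5·1475; (2/188619) = -1 since 188619 mod 8 = 3, so (47200/188619) = (-1)^5·(1475/188619); sign now -1
reciprocity: (1475/188619) = -1·(188619/1475) since 1475 mod 4 = 3, 188619 mod 4 = 3; sign now +1
(188619/1475) = (1294/1475)   [reduce mod 1475]
1294 = 2^1·647; (2/1475) = -1 since 1475 mod 8 = 3, so (1294/1475) = (-1)^1·(647/1475); sign now -1
reciprocity: (647/1475) = -1·(1475/647) since 647 mod 4 = 3, 1475 mod 4 = 3; sign now +1
(1475/647) = (181/647)   [reduce mod 647]
reciprocity: (181/647) = +1·(647/181) since 181 mod 4 = 1, 647 mod 4 = 3; sign now +1
(647/181) = (104/181)   [reduce mod 181]
104 = 2^3·13; (2/181) = -1 since 181 mod 8 = 5, so (104/181) = (-1)^3·(13/181); sign now -1
reciprocity: (13/181) = +1·(181/13) since 13 mod 4 = 1, 181 mod 4 = 1; sign now -1
(181/13) = (12/13)   [reduce mod 13]
12 = 2^2·3; (2/13) = -1 since 13 mod 8 = 5, so (12/13) = (-1)^2·(3/13); sign now -1
reciprocity: (3/13) = +1·(13/3) since 3 mod 4 = 3, 13 mod 4 = 1; sign now -1
(13/3) = (1/3)   [reduce mod 3]
(1/3) = 1; final value = sign = -1

-1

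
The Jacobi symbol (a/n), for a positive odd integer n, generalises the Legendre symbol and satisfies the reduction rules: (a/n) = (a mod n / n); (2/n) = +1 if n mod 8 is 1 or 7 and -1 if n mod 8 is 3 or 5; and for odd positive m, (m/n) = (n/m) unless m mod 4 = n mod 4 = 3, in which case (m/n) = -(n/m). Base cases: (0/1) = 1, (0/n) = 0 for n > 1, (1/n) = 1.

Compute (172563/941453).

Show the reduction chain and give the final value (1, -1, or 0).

-1

reciprocity: (172563/941453) = +1·(941453/172563) since 172563 mod 4 = 3, 941453 mod 4 = 1; sign now +1
(941453/172563) = (78638/172563)   [reduce mod 172563]
78638 = 2^1·39319; (2/172563) = -1 since 172563 mod 8 = 3, so (78638/172563) = (-1)^1·(39319/172563); sign now -1
reciprocity: (39319/172563) = -1·(172563/39319) since 39319 mod 4 = 3, 172563 mod 4 = 3; sign now +1
(172563/39319) = (15287/39319)   [reduce mod 39319]
reciprocity: (15287/39319) = -1·(39319/15287) since 15287 mod 4 = 3, 39319 mod 4 = 3; sign now -1
(39319/15287) = (8745/15287)   [reduce mod 15287]
reciprocity: (8745/15287) = +1·(15287/8745) since 8745 mod 4 = 1, 15287 mod 4 = 3; sign now -1
(15287/8745) = (6542/8745)   [reduce mod 8745]
6542 = 2^1·3271; (2/8745) = +1 since 8745 mod 8 = 1, so (6542/8745) = (+1)^1·(3271/8745); sign now -1
reciprocity: (3271/8745) = +1·(8745/3271) since 3271 mod 4 = 3, 8745 mod 4 = 1; sign now -1
(8745/3271) = (2203/3271)   [reduce mod 3271]
reciprocity: (2203/3271) = -1·(3271/2203) since 2203 mod 4 = 3, 3271 mod 4 = 3; sign now +1
(3271/2203) = (1068/2203)   [reduce mod 2203]
1068 = 2^2·267; (2/2203) = -1 since 2203 mod 8 = 3, so (1068/2203) = (-1)^2·(267/2203); sign now +1
reciprocity: (267/2203) = -1·(2203/267) since 267 mod 4 = 3, 2203 mod 4 = 3; sign now -1
(2203/267) = (67/267)   [reduce mod 267]
reciprocity: (67/267) = -1·(267/67) since 67 mod 4 = 3, 267 mod 4 = 3; sign now +1
(267/67) = (66/67)   [reduce mod 67]
66 = 2^1·33; (2/67) = -1 since 67 mod 8 = 3, so (66/67) = (-1)^1·(33/67); sign now -1
reciprocity: (33/67) = +1·(67/33) since 33 mod 4 = 1, 67 mod 4 = 3; sign now -1
(67/33) = (1/33)   [reduce mod 33]
(1/33) = 1; final value = sign = -1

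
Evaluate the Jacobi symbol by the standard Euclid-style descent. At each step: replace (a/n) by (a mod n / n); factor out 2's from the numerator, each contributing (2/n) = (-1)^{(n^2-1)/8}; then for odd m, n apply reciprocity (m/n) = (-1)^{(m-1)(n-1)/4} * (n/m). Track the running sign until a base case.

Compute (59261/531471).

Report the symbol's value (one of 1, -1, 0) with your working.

1

flip (59261/531471) -> (531471/59261): both odd, 59261 mod 4 = 1, 531471 mod 4 = 3, so the flip contributes +1; sign now +1
(531471/59261): 531471 mod 59261 = 57383, so (531471/59261) = (57383/59261)
flip (57383/59261) -> (59261/57383): both odd, 57383 mod 4 = 3, 59261 mod 4 = 1, so the flip contributes +1; sign now +1
(59261/57383): 59261 mod 57383 = 1878, so (59261/57383) = (1878/57383)
factor out 2^1: 1878 = 2^1·939; with 57383 mod 8 = 7, (2/57383) = +1; sign now +1; continue with (939/57383)
flip (939/57383) -> (57383/939): both odd, 939 mod 4 = 3, 57383 mod 4 = 3, so the flip contributes -1; sign now -1
(57383/939): 57383 mod 939 = 104, so (57383/939) = (104/939)
factor out 2^3: 104 = 2^3·13; with 939 mod 8 = 3, (2/939) = -1; sign now +1; continue with (13/939)
flip (13/939) -> (939/13): both odd, 13 mod 4 = 1, 939 mod 4 = 3, so the flip contributes +1; sign now +1
(939/13): 939 mod 13 = 3, so (939/13) = (3/13)
flip (3/13) -> (13/3): both odd, 3 mod 4 = 3, 13 mod 4 = 1, so the flip contributes +1; sign now +1
(13/3): 13 mod 3 = 1, so (13/3) = (1/3)
reached (1/3) = 1, so the symbol is +1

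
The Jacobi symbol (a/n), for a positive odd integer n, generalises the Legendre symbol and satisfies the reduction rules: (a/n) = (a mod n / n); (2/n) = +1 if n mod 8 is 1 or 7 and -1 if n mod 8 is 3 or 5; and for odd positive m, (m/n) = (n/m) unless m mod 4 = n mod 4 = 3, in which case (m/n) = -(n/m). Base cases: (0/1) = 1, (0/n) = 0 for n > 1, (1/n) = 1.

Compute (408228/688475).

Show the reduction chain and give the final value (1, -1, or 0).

1

factor out 2^2: 408228 = 2^2·102057; with 688475 mod 8 = 3, (2/688475) = -1; sign now +1; continue with (102057/688475)
flip (102057/688475) -> (688475/102057): both odd, 102057 mod 4 = 1, 688475 mod 4 = 3, so the flip contributes +1; sign now +1
(688475/102057): 688475 mod 102057 = 76133, so (688475/102057) = (76133/102057)
flip (76133/102057) -> (102057/76133): both odd, 76133 mod 4 = 1, 102057 mod 4 = 1, so the flip contributes +1; sign now +1
(102057/76133): 102057 mod 76133 = 25924, so (102057/76133) = (25924/76133)
factor out 2^2: 25924 = 2^2·6481; with 76133 mod 8 = 5, (2/76133) = -1; sign now +1; continue with (6481/76133)
flip (6481/76133) -> (76133/6481): both odd, 6481 mod 4 = 1, 76133 mod 4 = 1, so the flip contributes +1; sign now +1
(76133/6481): 76133 mod 6481 = 4842, so (76133/6481) = (4842/6481)
factor out 2^1: 4842 = 2^1·2421; with 6481 mod 8 = 1, (2/6481) = +1; sign now +1; continue with (2421/6481)
flip (2421/6481) -> (6481/2421): both odd, 2421 mod 4 = 1, 6481 mod 4 = 1, so the flip contributes +1; sign now +1
(6481/2421): 6481 mod 2421 = 1639, so (6481/2421) = (1639/2421)
flip (1639/2421) -> (2421/1639): both odd, 1639 mod 4 = 3, 2421 mod 4 = 1, so the flip contributes +1; sign now +1
(2421/1639): 2421 mod 1639 = 782, so (2421/1639) = (782/1639)
factor out 2^1: 782 = 2^1·391; with 1639 mod 8 = 7, (2/1639) = +1; sign now +1; continue with (391/1639)
flip (391/1639) -> (1639/391): both odd, 391 mod 4 = 3, 1639 mod 4 = 3, so the flip contributes -1; sign now -1
(1639/391): 1639 mod 391 = 75, so (1639/391) = (75/391)
flip (75/391) -> (391/75): both odd, 75 mod 4 = 3, 391 mod 4 = 3, so the flip contributes -1; sign now +1
(391/75): 391 mod 75 = 16, so (391/75) = (16/75)
factor out 2^4: 16 = 2^4·1; with 75 mod 8 = 3, (2/75) = -1; sign now +1; continue with (1/75)
reached (1/75) = 1, so the symbol is +1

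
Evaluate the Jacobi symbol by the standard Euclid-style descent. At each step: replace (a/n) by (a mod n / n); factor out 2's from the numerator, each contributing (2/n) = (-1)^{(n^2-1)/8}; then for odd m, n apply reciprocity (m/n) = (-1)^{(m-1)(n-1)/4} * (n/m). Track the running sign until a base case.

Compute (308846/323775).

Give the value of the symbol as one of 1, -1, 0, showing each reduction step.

1

factor out 2^1: 308846 = 2^1·154423; with 323775 mod 8 = 7, (2/323775) = +1; sign now +1; continue with (154423/323775)
flip (154423/323775) -> (323775/154423): both odd, 154423 mod 4 = 3, 323775 mod 4 = 3, so the flip contributes -1; sign now -1
(323775/154423): 323775 mod 154423 = 14929, so (323775/154423) = (14929/154423)
flip (14929/154423) -> (154423/14929): both odd, 14929 mod 4 = 1, 154423 mod 4 = 3, so the flip contributes +1; sign now -1
(154423/14929): 154423 mod 14929 = 5133, so (154423/14929) = (5133/14929)
flip (5133/14929) -> (14929/5133): both odd, 5133 mod 4 = 1, 14929 mod 4 = 1, so the flip contributes +1; sign now -1
(14929/5133): 14929 mod 5133 = 4663, so (14929/5133) = (4663/5133)
flip (4663/5133) -> (5133/4663): both odd, 4663 mod 4 = 3, 5133 mod 4 = 1, so the flip contributes +1; sign now -1
(5133/4663): 5133 mod 4663 = 470, so (5133/4663) = (470/4663)
factor out 2^1: 470 = 2^1·235; with 4663 mod 8 = 7, (2/4663) = +1; sign now -1; continue with (235/4663)
flip (235/4663) -> (4663/235): both odd, 235 mod 4 = 3, 4663 mod 4 = 3, so the flip contributes -1; sign now +1
(4663/235): 4663 mod 235 = 198, so (4663/235) = (198/235)
factor out 2^1: 198 = 2^1·99; with 235 mod 8 = 3, (2/235) = -1; sign now -1; continue with (99/235)
flip (99/235) -> (235/99): both odd, 99 mod 4 = 3, 235 mod 4 = 3, so the flip contributes -1; sign now +1
(235/99): 235 mod 99 = 37, so (235/99) = (37/99)
flip (37/99) -> (99/37): both odd, 37 mod 4 = 1, 99 mod 4 = 3, so the flip contributes +1; sign now +1
(99/37): 99 mod 37 = 25, so (99/37) = (25/37)
flip (25/37) -> (37/25): both odd, 25 mod 4 = 1, 37 mod 4 = 1, so the flip contributes +1; sign now +1
(37/25): 37 mod 25 = 12, so (37/25) = (12/25)
factor out 2^2: 12 = 2^2·3; with 25 mod 8 = 1, (2/25) = +1; sign now +1; continue with (3/25)
flip (3/25) -> (25/3): both odd, 3 mod 4 = 3, 25 mod 4 = 1, so the flip contributes +1; sign now +1
(25/3): 25 mod 3 = 1, so (25/3) = (1/3)
reached (1/3) = 1, so the symbol is +1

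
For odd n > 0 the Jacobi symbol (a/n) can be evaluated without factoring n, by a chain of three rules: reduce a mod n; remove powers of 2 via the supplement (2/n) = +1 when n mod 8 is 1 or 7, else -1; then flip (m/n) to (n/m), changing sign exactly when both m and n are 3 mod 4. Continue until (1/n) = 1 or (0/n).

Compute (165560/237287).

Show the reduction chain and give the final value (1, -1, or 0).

1

factor out 2^3: 165560 = 2^3·20695; with 237287 mod 8 = 7, (2/237287) = +1; sign now +1; continue with (20695/237287)
flip (20695/237287) -> (237287/20695): both odd, 20695 mod 4 = 3, 237287 mod 4 = 3, so the flip contributes -1; sign now -1
(237287/20695): 237287 mod 20695 = 9642, so (237287/20695) = (9642/20695)
factor out 2^1: 9642 = 2^1·4821; with 20695 mod 8 = 7, (2/20695) = +1; sign now -1; continue with (4821/20695)
flip (4821/20695) -> (20695/4821): both odd, 4821 mod 4 = 1, 20695 mod 4 = 3, so the flip contributes +1; sign now -1
(20695/4821): 20695 mod 4821 = 1411, so (20695/4821) = (1411/4821)
flip (1411/4821) -> (4821/1411): both odd, 1411 mod 4 = 3, 4821 mod 4 = 1, so the flip contributes +1; sign now -1
(4821/1411): 4821 mod 1411 = 588, so (4821/1411) = (588/1411)
factor out 2^2: 588 = 2^2·147; with 1411 mod 8 = 3, (2/1411) = -1; sign now -1; continue with (147/1411)
flip (147/1411) -> (1411/147): both odd, 147 mod 4 = 3, 1411 mod 4 = 3, so the flip contributes -1; sign now +1
(1411/147): 1411 mod 147 = 88, so (1411/147) = (88/147)
factor out 2^3: 88 = 2^3·11; with 147 mod 8 = 3, (2/147) = -1; sign now -1; continue with (11/147)
flip (11/147) -> (147/11): both odd, 11 mod 4 = 3, 147 mod 4 = 3, so the flip contributes -1; sign now +1
(147/11): 147 mod 11 = 4, so (147/11) = (4/11)
factor out 2^2: 4 = 2^2·1; with 11 mod 8 = 3, (2/11) = -1; sign now +1; continue with (1/11)
reached (1/11) = 1, so the symbol is +1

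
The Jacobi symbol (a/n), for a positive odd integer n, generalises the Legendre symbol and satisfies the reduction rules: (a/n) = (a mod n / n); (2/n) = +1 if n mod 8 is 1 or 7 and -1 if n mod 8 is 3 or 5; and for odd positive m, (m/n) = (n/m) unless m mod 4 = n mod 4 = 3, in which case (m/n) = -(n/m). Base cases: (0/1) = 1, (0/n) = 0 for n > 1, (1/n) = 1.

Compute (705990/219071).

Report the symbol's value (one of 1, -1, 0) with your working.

(705990/219071) = (48777/219071)   [reduce mod 219071]
reciprocity: (48777/219071) = +1·(219071/48777) since 48777 mod 4 = 1, 219071 mod 4 = 3; sign now +1
(219071/48777) = (23963/48777)   [reduce mod 48777]
reciprocity: (23963/48777) = +1·(48777/23963) since 23963 mod 4 = 3, 48777 mod 4 = 1; sign now +1
(48777/23963) = (851/23963)   [reduce mod 23963]
reciprocity: (851/23963) = -1·(23963/851) since 851 mod 4 = 3, 23963 mod 4 = 3; sign now -1
(23963/851) = (135/851)   [reduce mod 851]
reciprocity: (135/851) = -1·(851/135) since 135 mod 4 = 3, 851 mod 4 = 3; sign now +1
(851/135) = (41/135)   [reduce mod 135]
reciprocity: (41/135) = +1·(135/41) since 41 mod 4 = 1, 135 mod 4 = 3; sign now +1
(135/41) = (12/41)   [reduce mod 41]
12 = 2^2·3; (2/41) = +1 since 41 mod 8 = 1, so (12/41) = (+1)^2·(3/41); sign now +1
reciprocity: (3/41) = +1·(41/3) since 3 mod 4 = 3, 41 mod 4 = 1; sign now +1
(41/3) = (2/3)   [reduce mod 3]
2 = 2^1·1; (2/3) = -1 since 3 mod 8 = 3, so (2/3) = (-1)^1·(1/3); sign now -1
(1/3) = 1; final value = sign = -1

-1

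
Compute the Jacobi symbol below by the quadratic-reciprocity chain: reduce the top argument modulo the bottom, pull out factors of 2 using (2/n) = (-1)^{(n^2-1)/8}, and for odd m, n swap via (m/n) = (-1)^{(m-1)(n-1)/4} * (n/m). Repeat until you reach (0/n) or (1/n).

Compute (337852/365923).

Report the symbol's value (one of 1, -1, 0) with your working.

1

337852 = 2^2·84463; (2/365923) = -1 since 365923 mod 8 = 3, so (337852/365923) = (-1)^2·(84463/365923); sign now +1
reciprocity: (84463/365923) = -1·(365923/84463) since 84463 mod 4 = 3, 365923 mod 4 = 3; sign now -1
(365923/84463) = (28071/84463)   [reduce mod 84463]
reciprocity: (28071/84463) = -1·(84463/28071) since 28071 mod 4 = 3, 84463 mod 4 = 3; sign now +1
(84463/28071) = (250/28071)   [reduce mod 28071]
250 = 2^1·125; (2/28071) = +1 since 28071 mod 8 = 7, so (250/28071) = (+1)^1·(125/28071); sign now +1
reciprocity: (125/28071) = +1·(28071/125) since 125 mod 4 = 1, 28071 mod 4 = 3; sign now +1
(28071/125) = (71/125)   [reduce mod 125]
reciprocity: (71/125) = +1·(125/71) since 71 mod 4 = 3, 125 mod 4 = 1; sign now +1
(125/71) = (54/71)   [reduce mod 71]
54 = 2^1·27; (2/71) = +1 since 71 mod 8 = 7, so (54/71) = (+1)^1·(27/71); sign now +1
reciprocity: (27/71) = -1·(71/27) since 27 mod 4 = 3, 71 mod 4 = 3; sign now -1
(71/27) = (17/27)   [reduce mod 27]
reciprocity: (17/27) = +1·(27/17) since 17 mod 4 = 1, 27 mod 4 = 3; sign now -1
(27/17) = (10/17)   [reduce mod 17]
10 = 2^1·5; (2/17) = +1 since 17 mod 8 = 1, so (10/17) = (+1)^1·(5/17); sign now -1
reciprocity: (5/17) = +1·(17/5) since 5 mod 4 = 1, 17 mod 4 = 1; sign now -1
(17/5) = (2/5)   [reduce mod 5]
2 = 2^1·1; (2/5) = -1 since 5 mod 8 = 5, so (2/5) = (-1)^1·(1/5); sign now +1
(1/5) = 1; final value = sign = +1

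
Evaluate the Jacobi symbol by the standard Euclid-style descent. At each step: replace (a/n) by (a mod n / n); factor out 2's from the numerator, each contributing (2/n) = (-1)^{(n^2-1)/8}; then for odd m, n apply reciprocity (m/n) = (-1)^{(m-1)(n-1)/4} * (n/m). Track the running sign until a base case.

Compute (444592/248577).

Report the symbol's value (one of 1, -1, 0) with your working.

-1

(444592/248577): 444592 mod 248577 = 196015, so (444592/248577) = (196015/248577)
flip (196015/248577) -> (248577/196015): both odd, 196015 mod 4 = 3, 248577 mod 4 = 1, so the flip contributes +1; sign now +1
(248577/196015): 248577 mod 196015 = 52562, so (248577/196015) = (52562/196015)
factor out 2^1: 52562 = 2^1·26281; with 196015 mod 8 = 7, (2/196015) = +1; sign now +1; continue with (26281/196015)
flip (26281/196015) -> (196015/26281): both odd, 26281 mod 4 = 1, 196015 mod 4 = 3, so the flip contributes +1; sign now +1
(196015/26281): 196015 mod 26281 = 12048, so (196015/26281) = (12048/26281)
factor out 2^4: 12048 = 2^4·753; with 26281 mod 8 = 1, (2/26281) = +1; sign now +1; continue with (753/26281)
flip (753/26281) -> (26281/753): both odd, 753 mod 4 = 1, 26281 mod 4 = 1, so the flip contributes +1; sign now +1
(26281/753): 26281 mod 753 = 679, so (26281/753) = (679/753)
flip (679/753) -> (753/679): both odd, 679 mod 4 = 3, 753 mod 4 = 1, so the flip contributes +1; sign now +1
(753/679): 753 mod 679 = 74, so (753/679) = (74/679)
factor out 2^1: 74 = 2^1·37; with 679 mod 8 = 7, (2/679) = +1; sign now +1; continue with (37/679)
flip (37/679) -> (679/37): both odd, 37 mod 4 = 1, 679 mod 4 = 3, so the flip contributes +1; sign now +1
(679/37): 679 mod 37 = 13, so (679/37) = (13/37)
flip (13/37) -> (37/13): both odd, 13 mod 4 = 1, 37 mod 4 = 1, so the flip contributes +1; sign now +1
(37/13): 37 mod 13 = 11, so (37/13) = (11/13)
flip (11/13) -> (13/11): both odd, 11 mod 4 = 3, 13 mod 4 = 1, so the flip contributes +1; sign now +1
(13/11): 13 mod 11 = 2, so (13/11) = (2/11)
factor out 2^1: 2 = 2^1·1; with 11 mod 8 = 3, (2/11) = -1; sign now -1; continue with (1/11)
reached (1/11) = 1, so the symbol is -1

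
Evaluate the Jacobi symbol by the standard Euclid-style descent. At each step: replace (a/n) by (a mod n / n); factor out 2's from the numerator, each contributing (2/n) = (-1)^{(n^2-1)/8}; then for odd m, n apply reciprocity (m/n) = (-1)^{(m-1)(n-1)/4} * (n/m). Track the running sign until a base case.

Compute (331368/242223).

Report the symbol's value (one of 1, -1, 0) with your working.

(331368/242223): 331368 mod 242223 = 89145, so (331368/242223) = (89145/242223)
flip (89145/242223) -> (242223/89145): both odd, 89145 mod 4 = 1, 242223 mod 4 = 3, so the flip contributes +1; sign now +1
(242223/89145): 242223 mod 89145 = 63933, so (242223/89145) = (63933/89145)
flip (63933/89145) -> (89145/63933): both odd, 63933 mod 4 = 1, 89145 mod 4 = 1, so the flip contributes +1; sign now +1
(89145/63933): 89145 mod 63933 = 25212, so (89145/63933) = (25212/63933)
factor out 2^2: 25212 = 2^2·6303; with 63933 mod 8 = 5, (2/63933) = -1; sign now +1; continue with (6303/63933)
flip (6303/63933) -> (63933/6303): both odd, 6303 mod 4 = 3, 63933 mod 4 = 1, so the flip contributes +1; sign now +1
(63933/6303): 63933 mod 6303 = 903, so (63933/6303) = (903/6303)
flip (903/6303) -> (6303/903): both odd, 903 mod 4 = 3, 6303 mod 4 = 3, so the flip contributes -1; sign now -1
(6303/903): 6303 mod 903 = 885, so (6303/903) = (885/903)
flip (885/903) -> (903/885): both odd, 885 mod 4 = 1, 903 mod 4 = 3, so the flip contributes +1; sign now -1
(903/885): 903 mod 885 = 18, so (903/885) = (18/885)
factor out 2^1: 18 = 2^1·9; with 885 mod 8 = 5, (2/885) = -1; sign now +1; continue with (9/885)
flip (9/885) -> (885/9): both odd, 9 mod 4 = 1, 885 mod 4 = 1, so the flip contributes +1; sign now +1
(885/9): 885 mod 9 = 3, so (885/9) = (3/9)
flip (3/9) -> (9/3): both odd, 3 mod 4 = 3, 9 mod 4 = 1, so the flip contributes +1; sign now +1
(9/3): 9 mod 3 = 0, so (9/3) = (0/3)
reached (0/3); gcd(a, n) > 1, so (0/3) = 0 and the symbol is 0

0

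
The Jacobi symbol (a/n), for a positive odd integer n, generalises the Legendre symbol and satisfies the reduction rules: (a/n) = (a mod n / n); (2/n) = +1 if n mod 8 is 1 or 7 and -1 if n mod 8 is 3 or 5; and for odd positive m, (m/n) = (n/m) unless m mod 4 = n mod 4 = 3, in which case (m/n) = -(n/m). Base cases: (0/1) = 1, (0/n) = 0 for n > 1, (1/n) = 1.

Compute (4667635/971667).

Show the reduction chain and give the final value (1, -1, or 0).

(4667635/971667) = (780967/971667)   [reduce mod 971667]
reciprocity: (780967/971667) = -1·(971667/780967) since 780967 mod 4 = 3, 971667 mod 4 = 3; sign now -1
(971667/780967) = (190700/780967)   [reduce mod 780967]
190700 = 2^2·47675; (2/780967) = +1 since 780967 mod 8 = 7, so (190700/780967) = (+1)^2·(47675/780967); sign now -1
reciprocity: (47675/780967) = -1·(780967/47675) since 47675 mod 4 = 3, 780967 mod 4 = 3; sign now +1
(780967/47675) = (18167/47675)   [reduce mod 47675]
reciprocity: (18167/47675) = -1·(47675/18167) since 18167 mod 4 = 3, 47675 mod 4 = 3; sign now -1
(47675/18167) = (11341/18167)   [reduce mod 18167]
reciprocity: (11341/18167) = +1·(18167/11341) since 11341 mod 4 = 1, 18167 mod 4 = 3; sign now -1
(18167/11341) = (6826/11341)   [reduce mod 11341]
6826 = 2^1·3413; (2/11341) = -1 since 11341 mod 8 = 5, so (6826/11341) = (-1)^1·(3413/11341); sign now +1
reciprocity: (3413/11341) = +1·(11341/3413) since 3413 mod 4 = 1, 11341 mod 4 = 1; sign now +1
(11341/3413) = (1102/3413)   [reduce mod 3413]
1102 = 2^1·551; (2/3413) = -1 since 3413 mod 8 = 5, so (1102/3413) = (-1)^1·(551/3413); sign now -1
reciprocity: (551/3413) = +1·(3413/551) since 551 mod 4 = 3, 3413 mod 4 = 1; sign now -1
(3413/551) = (107/551)   [reduce mod 551]
reciprocity: (107/551) = -1·(551/107) since 107 mod 4 = 3, 551 mod 4 = 3; sign now +1
(551/107) = (16/107)   [reduce mod 107]
16 = 2^4·1; (2/107) = -1 since 107 mod 8 = 3, so (16/107) = (-1)^4·(1/107); sign now +1
(1/107) = 1; final value = sign = +1

1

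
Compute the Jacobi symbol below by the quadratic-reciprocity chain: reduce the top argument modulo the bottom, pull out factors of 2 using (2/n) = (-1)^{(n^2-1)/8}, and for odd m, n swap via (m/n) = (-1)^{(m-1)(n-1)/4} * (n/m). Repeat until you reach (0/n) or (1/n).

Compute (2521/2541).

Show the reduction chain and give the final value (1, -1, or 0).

reciprocity: (2521/2541) = +1·(2541/2521) since 2521 mod 4 = 1, 2541 mod 4 = 1; sign now +1
(2541/2521) = (20/2521)   [reduce mod 2521]
20 = 2^2·5; (2/2521) = +1 since 2521 mod 8 = 1, so (20/2521) = (+1)^2·(5/2521); sign now +1
reciprocity: (5/2521) = +1·(2521/5) since 5 mod 4 = 1, 2521 mod 4 = 1; sign now +1
(2521/5) = (1/5)   [reduce mod 5]
(1/5) = 1; final value = sign = +1

1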